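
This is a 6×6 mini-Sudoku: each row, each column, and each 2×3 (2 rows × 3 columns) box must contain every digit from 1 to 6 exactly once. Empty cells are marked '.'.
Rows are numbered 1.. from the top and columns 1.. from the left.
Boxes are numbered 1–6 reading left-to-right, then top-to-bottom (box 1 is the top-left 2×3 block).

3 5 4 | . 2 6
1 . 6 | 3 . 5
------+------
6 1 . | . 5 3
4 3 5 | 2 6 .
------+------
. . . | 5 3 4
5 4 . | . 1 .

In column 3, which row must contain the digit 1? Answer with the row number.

5

Consider where 1 can go in column 3.
row 3, column 3 is out (row 3 already has a 1).
row 6, column 3 is out (row 6 already has a 1).
So the only cell in column 3 that can hold 1 is row 5, column 3.
That is row 5.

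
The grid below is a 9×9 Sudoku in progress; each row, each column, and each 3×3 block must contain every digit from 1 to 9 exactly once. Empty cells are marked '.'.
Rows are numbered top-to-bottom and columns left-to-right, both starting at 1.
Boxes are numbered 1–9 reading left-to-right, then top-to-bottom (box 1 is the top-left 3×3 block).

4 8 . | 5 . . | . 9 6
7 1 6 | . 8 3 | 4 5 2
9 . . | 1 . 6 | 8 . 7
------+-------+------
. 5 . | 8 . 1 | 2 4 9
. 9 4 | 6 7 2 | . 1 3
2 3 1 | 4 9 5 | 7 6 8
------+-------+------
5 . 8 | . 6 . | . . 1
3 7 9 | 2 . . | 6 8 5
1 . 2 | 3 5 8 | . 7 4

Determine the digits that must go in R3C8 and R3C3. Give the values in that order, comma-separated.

3,5

For R3C8:
  Row 3 already contains {1, 6, 7, 8, 9}.
  Column 8 already contains {1, 4, 5, 6, 7, 8, 9}.
  Its 3×3 block (box 3) already contains {2, 4, 5, 6, 7, 8, 9}.
  The only value from 1–9 not eliminated is 3, so R3C8 = 3.
For R3C3:
  Consider where 5 can go in column 3.
  R1C3 is out (row 1 already has a 5).
  R4C3 is out (row 4 already has a 5).
  So the only cell in column 3 that can hold 5 is R3C3.
  So R3C3 = 5.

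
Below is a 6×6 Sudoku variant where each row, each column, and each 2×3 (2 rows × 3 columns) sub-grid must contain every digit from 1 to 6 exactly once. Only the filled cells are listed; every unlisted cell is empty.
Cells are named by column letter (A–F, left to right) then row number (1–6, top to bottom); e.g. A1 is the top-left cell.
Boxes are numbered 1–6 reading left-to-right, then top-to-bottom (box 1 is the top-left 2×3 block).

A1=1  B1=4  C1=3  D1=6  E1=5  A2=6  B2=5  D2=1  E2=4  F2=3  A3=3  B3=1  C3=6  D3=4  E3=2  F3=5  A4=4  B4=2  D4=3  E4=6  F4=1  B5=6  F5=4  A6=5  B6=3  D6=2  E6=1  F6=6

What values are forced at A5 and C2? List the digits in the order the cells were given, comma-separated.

For A5:
  Row 5 already contains {4, 6}.
  Column A already contains {1, 3, 4, 5, 6}.
  Its 2×3 block (box 5) already contains {3, 5, 6}.
  The only value from 1–6 not eliminated is 2, so A5 = 2.
For C2:
  Row 2 already contains {1, 3, 4, 5, 6}.
  Column C already contains {3, 6}.
  Its 2×3 block (box 1) already contains {1, 3, 4, 5, 6}.
  The only value from 1–6 not eliminated is 2, so C2 = 2.

2,2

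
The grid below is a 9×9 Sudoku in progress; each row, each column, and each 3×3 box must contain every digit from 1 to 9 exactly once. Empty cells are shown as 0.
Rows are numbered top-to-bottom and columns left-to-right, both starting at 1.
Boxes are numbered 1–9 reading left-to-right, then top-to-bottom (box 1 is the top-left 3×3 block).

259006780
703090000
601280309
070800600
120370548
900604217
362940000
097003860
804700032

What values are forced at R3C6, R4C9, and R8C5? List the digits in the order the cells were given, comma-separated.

7,3,2

For R3C6:
  Consider where 7 can go in row 3.
  R3C2 is out (column 2 already has a 7).
  R3C8 is out (box 3 already has a 7).
  So the only cell in row 3 that can hold 7 is R3C6.
  So R3C6 = 7.
For R4C9:
  Row 4 already contains {6, 7, 8}.
  Column 9 already contains {2, 7, 8, 9}.
  Its 3×3 block (box 6) already contains {1, 2, 4, 5, 6, 7, 8}.
  The only value from 1–9 not eliminated is 3, so R4C9 = 3.
For R8C5:
  Consider where 2 can go in box 8.
  R7C6 is out (row 7 already has a 2).
  R8C4 is out (column 4 already has a 2).
  R9C5 is out (row 9 already has a 2).
  R9C6 is out (row 9 already has a 2).
  So the only cell in box 8 that can hold 2 is R8C5.
  So R8C5 = 2.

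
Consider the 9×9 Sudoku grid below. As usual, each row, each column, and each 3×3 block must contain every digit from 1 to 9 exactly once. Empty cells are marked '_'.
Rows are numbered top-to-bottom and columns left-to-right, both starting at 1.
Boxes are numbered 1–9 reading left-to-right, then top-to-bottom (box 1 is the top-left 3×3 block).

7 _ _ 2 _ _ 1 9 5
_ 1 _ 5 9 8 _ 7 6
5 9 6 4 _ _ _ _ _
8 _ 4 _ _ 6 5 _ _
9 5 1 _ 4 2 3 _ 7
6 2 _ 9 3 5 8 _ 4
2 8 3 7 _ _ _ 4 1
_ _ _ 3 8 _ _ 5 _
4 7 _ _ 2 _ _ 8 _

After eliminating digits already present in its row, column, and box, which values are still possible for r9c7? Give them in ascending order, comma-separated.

6,9

Row 9 already contains {2, 4, 7, 8}.
Column 7 already contains {1, 3, 5, 8}.
Its 3×3 block (box 9) already contains {1, 4, 5, 8}.
Removing those from 1–9 leaves {6, 9} as the candidates for r9c7.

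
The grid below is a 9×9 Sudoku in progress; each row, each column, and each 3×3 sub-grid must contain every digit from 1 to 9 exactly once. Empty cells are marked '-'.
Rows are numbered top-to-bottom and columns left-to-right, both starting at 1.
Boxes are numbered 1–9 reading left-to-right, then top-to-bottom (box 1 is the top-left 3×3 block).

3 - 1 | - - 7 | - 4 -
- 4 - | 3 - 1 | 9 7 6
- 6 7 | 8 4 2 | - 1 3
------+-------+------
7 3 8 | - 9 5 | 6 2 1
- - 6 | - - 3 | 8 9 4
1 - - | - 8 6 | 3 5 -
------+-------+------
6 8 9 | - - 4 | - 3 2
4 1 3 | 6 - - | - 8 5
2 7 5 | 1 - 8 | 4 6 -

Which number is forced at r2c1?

Cell r2c1 itself could take any of {5, 8} by direct elimination.
Consider where 8 can go in row 2.
r2c3 is out (column 3 already has a 8).
r2c5 is out (column 5 already has a 8).
So the only cell in row 2 that can hold 8 is r2c1.
Therefore r2c1 = 8.

8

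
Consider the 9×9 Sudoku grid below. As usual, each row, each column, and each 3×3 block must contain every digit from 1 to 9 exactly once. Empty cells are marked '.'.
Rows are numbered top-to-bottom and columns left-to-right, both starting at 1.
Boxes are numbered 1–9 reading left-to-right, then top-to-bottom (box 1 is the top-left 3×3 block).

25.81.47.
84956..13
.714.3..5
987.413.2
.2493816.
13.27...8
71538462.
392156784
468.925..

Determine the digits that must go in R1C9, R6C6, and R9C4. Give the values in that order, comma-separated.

6,5,7

For R1C9:
  Consider where 6 can go in box 3.
  R2C7 is out (row 2 already has a 6).
  R3C7 is out (column 7 already has a 6).
  R3C8 is out (column 8 already has a 6).
  So the only cell in box 3 that can hold 6 is R1C9.
  So R1C9 = 6.
For R6C6:
  Row 6 already contains {1, 2, 3, 7, 8}.
  Column 6 already contains {1, 2, 3, 4, 6, 8}.
  Its 3×3 block (box 5) already contains {1, 2, 3, 4, 7, 8, 9}.
  The only value from 1–9 not eliminated is 5, so R6C6 = 5.
For R9C4:
  Row 9 already contains {2, 4, 5, 6, 8, 9}.
  Column 4 already contains {1, 2, 3, 4, 5, 8, 9}.
  Its 3×3 block (box 8) already contains {1, 2, 3, 4, 5, 6, 8, 9}.
  The only value from 1–9 not eliminated is 7, so R9C4 = 7.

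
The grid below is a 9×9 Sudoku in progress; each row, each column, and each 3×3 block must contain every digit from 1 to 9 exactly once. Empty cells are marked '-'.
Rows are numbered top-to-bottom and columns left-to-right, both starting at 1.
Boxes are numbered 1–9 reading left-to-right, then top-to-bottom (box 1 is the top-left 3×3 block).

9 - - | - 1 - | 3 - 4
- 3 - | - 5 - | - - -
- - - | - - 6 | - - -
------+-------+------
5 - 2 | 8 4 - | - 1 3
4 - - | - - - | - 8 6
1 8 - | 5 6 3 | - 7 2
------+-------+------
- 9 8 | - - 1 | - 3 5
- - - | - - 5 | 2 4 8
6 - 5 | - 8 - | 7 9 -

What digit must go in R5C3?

Cell R5C3 itself could take any of {3, 7, 9} by direct elimination.
Consider where 3 can go in row 5.
R5C2 is out (column 2 already has a 3).
R5C4 is out (box 5 already has a 3).
R5C5 is out (box 5 already has a 3).
R5C6 is out (column 6 already has a 3).
R5C7 is out (column 7 already has a 3).
So the only cell in row 5 that can hold 3 is R5C3.
Therefore R5C3 = 3.

3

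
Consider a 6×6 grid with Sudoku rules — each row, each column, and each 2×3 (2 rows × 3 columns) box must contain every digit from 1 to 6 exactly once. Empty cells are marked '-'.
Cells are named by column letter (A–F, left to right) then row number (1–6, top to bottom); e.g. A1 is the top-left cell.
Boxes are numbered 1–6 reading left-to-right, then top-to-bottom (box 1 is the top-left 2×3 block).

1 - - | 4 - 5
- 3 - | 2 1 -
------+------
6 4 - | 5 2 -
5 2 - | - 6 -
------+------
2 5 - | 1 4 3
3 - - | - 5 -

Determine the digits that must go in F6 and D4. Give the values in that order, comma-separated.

For F6:
  Consider where 2 can go in box 6.
  D6 is out (column D already has a 2).
  So the only cell in box 6 that can hold 2 is F6.
  So F6 = 2.
For D4:
  Row 4 already contains {2, 5, 6}.
  Column D already contains {1, 2, 4, 5}.
  Its 2×3 block (box 4) already contains {2, 5, 6}.
  The only value from 1–6 not eliminated is 3, so D4 = 3.

2,3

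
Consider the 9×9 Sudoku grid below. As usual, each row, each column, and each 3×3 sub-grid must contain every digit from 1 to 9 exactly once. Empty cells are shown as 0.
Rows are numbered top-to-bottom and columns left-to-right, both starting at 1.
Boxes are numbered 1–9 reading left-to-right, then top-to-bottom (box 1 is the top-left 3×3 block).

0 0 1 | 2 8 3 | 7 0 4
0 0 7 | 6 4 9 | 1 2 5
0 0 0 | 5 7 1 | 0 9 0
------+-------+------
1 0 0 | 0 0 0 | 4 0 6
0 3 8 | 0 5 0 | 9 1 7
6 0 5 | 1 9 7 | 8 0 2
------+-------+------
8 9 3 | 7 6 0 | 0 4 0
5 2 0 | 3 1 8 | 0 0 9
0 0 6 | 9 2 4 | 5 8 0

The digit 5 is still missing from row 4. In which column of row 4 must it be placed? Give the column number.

Consider where 5 can go in row 4.
R4C2 is out (box 4 already has a 5).
R4C3 is out (column 3 already has a 5).
R4C4 is out (column 4 already has a 5).
R4C5 is out (column 5 already has a 5).
R4C6 is out (box 5 already has a 5).
So the only cell in row 4 that can hold 5 is R4C8.
That is column 8.

8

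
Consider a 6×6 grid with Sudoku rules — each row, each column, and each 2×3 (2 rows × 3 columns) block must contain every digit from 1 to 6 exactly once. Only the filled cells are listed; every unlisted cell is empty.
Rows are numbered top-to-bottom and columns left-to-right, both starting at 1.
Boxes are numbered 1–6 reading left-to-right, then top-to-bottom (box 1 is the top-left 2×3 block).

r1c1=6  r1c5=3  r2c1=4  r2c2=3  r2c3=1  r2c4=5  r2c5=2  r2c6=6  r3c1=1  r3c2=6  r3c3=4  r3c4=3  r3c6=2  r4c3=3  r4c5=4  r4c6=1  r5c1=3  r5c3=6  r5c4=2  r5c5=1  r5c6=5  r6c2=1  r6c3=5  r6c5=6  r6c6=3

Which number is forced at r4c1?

5

Cell r4c1 itself could take any of {2, 5} by direct elimination.
Consider where 5 can go in column 1.
r6c1 is out (row 6 already has a 5).
So the only cell in column 1 that can hold 5 is r4c1.
Therefore r4c1 = 5.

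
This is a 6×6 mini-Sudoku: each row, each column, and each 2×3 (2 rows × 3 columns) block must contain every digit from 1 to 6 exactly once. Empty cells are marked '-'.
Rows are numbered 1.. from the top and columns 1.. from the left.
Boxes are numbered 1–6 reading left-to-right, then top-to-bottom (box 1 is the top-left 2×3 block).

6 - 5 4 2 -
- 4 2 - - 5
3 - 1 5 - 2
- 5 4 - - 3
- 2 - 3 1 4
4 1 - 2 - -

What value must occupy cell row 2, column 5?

Cell row 2, column 5 itself could take any of {3, 6} by direct elimination.
Consider where 3 can go in box 2.
row 1, column 6 is out (column 6 already has a 3).
row 2, column 4 is out (column 4 already has a 3).
So the only cell in box 2 that can hold 3 is row 2, column 5.
Therefore row 2, column 5 = 3.

3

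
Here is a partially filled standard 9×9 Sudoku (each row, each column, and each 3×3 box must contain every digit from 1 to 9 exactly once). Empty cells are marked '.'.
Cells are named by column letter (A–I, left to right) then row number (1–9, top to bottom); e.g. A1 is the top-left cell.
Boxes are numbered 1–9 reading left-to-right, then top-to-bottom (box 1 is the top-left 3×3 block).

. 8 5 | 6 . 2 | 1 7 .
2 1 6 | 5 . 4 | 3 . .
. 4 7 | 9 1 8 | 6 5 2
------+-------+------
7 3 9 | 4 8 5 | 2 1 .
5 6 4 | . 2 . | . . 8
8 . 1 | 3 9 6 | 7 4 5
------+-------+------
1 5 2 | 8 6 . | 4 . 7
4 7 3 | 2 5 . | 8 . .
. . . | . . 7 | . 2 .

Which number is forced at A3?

3

Row 3 already contains {1, 2, 4, 5, 6, 7, 8, 9}.
Column A already contains {1, 2, 4, 5, 7, 8}.
Its 3×3 block (box 1) already contains {1, 2, 4, 5, 6, 7, 8}.
The only value from 1–9 not eliminated is 3, so A3 = 3.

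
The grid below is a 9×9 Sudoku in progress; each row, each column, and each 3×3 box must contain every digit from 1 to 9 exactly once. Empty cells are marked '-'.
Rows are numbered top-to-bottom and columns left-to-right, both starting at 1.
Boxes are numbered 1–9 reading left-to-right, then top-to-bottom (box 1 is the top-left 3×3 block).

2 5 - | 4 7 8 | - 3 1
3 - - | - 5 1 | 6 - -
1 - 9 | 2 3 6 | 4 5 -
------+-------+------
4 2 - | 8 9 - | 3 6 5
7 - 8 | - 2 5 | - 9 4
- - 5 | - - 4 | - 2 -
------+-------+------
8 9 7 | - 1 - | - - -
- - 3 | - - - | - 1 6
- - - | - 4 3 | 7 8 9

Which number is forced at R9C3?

Cell R9C3 itself could take any of {1, 2, 6} by direct elimination.
Consider where 2 can go in column 3.
R1C3 is out (row 1 already has a 2).
R2C3 is out (box 1 already has a 2).
R4C3 is out (row 4 already has a 2).
So the only cell in column 3 that can hold 2 is R9C3.
Therefore R9C3 = 2.

2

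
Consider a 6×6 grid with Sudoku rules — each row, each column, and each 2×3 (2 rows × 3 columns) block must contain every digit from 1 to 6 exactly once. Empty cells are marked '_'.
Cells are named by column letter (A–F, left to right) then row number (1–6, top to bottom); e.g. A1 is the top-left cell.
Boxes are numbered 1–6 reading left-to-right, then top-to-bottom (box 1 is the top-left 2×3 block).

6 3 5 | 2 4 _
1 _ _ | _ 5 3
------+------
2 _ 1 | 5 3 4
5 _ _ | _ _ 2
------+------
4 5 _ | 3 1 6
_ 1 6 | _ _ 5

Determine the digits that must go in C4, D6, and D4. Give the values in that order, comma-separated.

For C4:
  Consider where 3 can go in row 4.
  B4 is out (column B already has a 3).
  D4 is out (column D already has a 3).
  E4 is out (column E already has a 3).
  So the only cell in row 4 that can hold 3 is C4.
  So C4 = 3.
For D6:
  Row 6 already contains {1, 5, 6}.
  Column D already contains {2, 3, 5}.
  Its 2×3 block (box 6) already contains {1, 3, 5, 6}.
  The only value from 1–6 not eliminated is 4, so D6 = 4.
For D4:
  Consider where 1 can go in box 4.
  E4 is out (column E already has a 1).
  So the only cell in box 4 that can hold 1 is D4.
  So D4 = 1.

3,4,1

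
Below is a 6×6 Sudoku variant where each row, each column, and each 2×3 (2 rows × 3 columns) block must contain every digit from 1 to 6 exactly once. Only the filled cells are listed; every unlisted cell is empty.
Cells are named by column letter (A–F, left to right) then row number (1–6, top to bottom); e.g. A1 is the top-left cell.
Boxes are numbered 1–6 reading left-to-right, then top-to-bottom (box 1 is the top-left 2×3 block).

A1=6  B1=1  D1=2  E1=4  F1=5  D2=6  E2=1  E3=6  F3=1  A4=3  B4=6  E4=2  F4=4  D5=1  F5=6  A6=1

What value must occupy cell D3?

Cell D3 itself could take any of {3, 5} by direct elimination.
Consider where 3 can go in box 4.
D4 is out (row 4 already has a 3).
So the only cell in box 4 that can hold 3 is D3.
Therefore D3 = 3.

3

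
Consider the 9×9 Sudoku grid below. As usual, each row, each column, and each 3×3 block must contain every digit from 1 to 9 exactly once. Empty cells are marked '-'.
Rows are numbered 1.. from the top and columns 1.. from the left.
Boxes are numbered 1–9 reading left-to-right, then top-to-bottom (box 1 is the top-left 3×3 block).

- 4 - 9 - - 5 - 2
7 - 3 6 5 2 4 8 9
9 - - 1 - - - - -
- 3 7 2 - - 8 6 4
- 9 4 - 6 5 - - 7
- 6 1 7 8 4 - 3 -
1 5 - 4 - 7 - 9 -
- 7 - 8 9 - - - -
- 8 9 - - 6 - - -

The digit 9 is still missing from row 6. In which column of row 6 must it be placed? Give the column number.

7

Consider where 9 can go in row 6.
row 6, column 1 is out (column 1 already has a 9).
row 6, column 9 is out (column 9 already has a 9).
So the only cell in row 6 that can hold 9 is row 6, column 7.
That is column 7.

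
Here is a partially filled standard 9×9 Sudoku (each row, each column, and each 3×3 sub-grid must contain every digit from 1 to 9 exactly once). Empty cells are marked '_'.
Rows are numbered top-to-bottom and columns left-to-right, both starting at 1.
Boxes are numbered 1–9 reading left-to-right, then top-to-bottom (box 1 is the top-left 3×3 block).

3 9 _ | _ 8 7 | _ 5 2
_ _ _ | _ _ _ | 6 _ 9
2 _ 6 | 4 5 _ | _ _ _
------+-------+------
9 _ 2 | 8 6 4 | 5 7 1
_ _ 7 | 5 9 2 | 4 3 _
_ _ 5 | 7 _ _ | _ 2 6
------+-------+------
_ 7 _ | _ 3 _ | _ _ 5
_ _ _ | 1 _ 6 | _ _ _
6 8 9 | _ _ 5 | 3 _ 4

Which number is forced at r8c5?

4

Cell r8c5 itself could take any of {2, 4, 7} by direct elimination.
Consider where 4 can go in column 5.
r2c5 is out (box 2 already has a 4).
r6c5 is out (box 5 already has a 4).
r9c5 is out (row 9 already has a 4).
So the only cell in column 5 that can hold 4 is r8c5.
Therefore r8c5 = 4.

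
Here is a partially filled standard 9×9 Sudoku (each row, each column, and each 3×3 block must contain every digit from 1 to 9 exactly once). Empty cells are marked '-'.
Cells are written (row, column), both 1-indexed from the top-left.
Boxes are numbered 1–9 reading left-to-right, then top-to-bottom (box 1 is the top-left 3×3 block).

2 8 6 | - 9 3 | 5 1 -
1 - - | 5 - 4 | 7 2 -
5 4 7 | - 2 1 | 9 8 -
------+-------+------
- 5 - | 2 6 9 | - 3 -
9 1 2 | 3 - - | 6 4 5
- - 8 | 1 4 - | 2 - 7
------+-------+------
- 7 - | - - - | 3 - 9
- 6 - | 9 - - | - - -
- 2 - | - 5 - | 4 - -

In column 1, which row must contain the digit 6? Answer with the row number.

6

Consider where 6 can go in column 1.
(4,1) is out (row 4 already has a 6).
(7,1) is out (box 7 already has a 6).
(8,1) is out (row 8 already has a 6).
(9,1) is out (box 7 already has a 6).
So the only cell in column 1 that can hold 6 is (6,1).
That is row 6.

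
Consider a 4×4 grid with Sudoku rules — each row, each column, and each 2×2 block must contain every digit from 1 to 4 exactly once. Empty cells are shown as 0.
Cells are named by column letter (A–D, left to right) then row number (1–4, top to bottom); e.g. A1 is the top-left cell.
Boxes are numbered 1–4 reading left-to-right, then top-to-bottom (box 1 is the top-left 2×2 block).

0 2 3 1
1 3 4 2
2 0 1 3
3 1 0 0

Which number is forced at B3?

Row 3 already contains {1, 2, 3}.
Column B already contains {1, 2, 3}.
Its 2×2 block (box 3) already contains {1, 2, 3}.
The only value from 1–4 not eliminated is 4, so B3 = 4.

4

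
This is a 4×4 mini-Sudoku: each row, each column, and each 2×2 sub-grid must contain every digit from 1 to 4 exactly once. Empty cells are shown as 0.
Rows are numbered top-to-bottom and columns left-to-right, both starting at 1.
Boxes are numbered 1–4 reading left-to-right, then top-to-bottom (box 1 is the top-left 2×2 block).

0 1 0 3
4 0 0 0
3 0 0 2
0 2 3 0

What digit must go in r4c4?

Cell r4c4 itself could take any of {1, 4} by direct elimination.
Consider where 4 can go in row 4.
r4c1 is out (column 1 already has a 4).
So the only cell in row 4 that can hold 4 is r4c4.
Therefore r4c4 = 4.

4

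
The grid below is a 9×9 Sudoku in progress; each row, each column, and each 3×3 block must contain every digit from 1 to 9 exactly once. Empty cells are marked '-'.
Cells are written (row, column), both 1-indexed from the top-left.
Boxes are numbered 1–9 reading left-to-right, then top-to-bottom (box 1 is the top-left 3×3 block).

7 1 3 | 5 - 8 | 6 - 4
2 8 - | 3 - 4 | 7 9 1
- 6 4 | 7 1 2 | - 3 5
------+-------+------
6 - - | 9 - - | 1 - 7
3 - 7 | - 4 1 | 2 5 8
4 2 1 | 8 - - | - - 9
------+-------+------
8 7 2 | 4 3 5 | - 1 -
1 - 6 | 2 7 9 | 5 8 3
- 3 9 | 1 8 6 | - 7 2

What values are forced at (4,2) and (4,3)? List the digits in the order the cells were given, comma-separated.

5,8

For (4,2):
  Row 4 already contains {1, 6, 7, 9}.
  Column 2 already contains {1, 2, 3, 6, 7, 8}.
  Its 3×3 block (box 4) already contains {1, 2, 3, 4, 6, 7}.
  The only value from 1–9 not eliminated is 5, so (4,2) = 5.
For (4,3):
  Consider where 8 can go in box 4.
  (4,2) is out (column 2 already has a 8).
  (5,2) is out (row 5 already has a 8).
  So the only cell in box 4 that can hold 8 is (4,3).
  So (4,3) = 8.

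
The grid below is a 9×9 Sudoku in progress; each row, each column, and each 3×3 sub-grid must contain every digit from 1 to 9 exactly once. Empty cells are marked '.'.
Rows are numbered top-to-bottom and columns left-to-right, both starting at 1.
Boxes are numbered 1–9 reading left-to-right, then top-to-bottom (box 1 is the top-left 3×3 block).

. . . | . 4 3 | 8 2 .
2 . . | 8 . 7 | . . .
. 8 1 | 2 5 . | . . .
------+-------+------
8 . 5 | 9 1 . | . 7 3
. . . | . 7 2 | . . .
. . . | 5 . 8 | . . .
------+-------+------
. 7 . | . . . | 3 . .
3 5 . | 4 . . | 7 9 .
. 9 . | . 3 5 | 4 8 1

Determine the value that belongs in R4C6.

Cell R4C6 itself could take any of {4, 6} by direct elimination.
Consider where 4 can go in box 5.
R5C4 is out (column 4 already has a 4).
R6C5 is out (column 5 already has a 4).
So the only cell in box 5 that can hold 4 is R4C6.
Therefore R4C6 = 4.

4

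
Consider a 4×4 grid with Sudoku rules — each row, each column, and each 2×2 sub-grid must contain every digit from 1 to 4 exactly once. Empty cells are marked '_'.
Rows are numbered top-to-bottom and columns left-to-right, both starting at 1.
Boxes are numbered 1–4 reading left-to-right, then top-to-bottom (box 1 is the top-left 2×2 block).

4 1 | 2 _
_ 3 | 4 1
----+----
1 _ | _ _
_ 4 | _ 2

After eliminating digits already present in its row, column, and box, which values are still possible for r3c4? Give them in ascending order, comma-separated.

3,4

Row 3 already contains {1}.
Column 4 already contains {1, 2}.
Its 2×2 block (box 4) already contains {2}.
Removing those from 1–4 leaves {3, 4} as the candidates for r3c4.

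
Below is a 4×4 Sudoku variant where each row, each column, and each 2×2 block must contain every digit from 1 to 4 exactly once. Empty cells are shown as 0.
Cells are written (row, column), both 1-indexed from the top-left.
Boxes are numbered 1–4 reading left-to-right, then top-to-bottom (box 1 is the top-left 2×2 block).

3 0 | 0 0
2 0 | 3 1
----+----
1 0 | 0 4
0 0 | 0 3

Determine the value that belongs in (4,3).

1

Cell (4,3) itself could take any of {1, 2} by direct elimination.
Consider where 1 can go in row 4.
(4,1) is out (column 1 already has a 1).
(4,2) is out (box 3 already has a 1).
So the only cell in row 4 that can hold 1 is (4,3).
Therefore (4,3) = 1.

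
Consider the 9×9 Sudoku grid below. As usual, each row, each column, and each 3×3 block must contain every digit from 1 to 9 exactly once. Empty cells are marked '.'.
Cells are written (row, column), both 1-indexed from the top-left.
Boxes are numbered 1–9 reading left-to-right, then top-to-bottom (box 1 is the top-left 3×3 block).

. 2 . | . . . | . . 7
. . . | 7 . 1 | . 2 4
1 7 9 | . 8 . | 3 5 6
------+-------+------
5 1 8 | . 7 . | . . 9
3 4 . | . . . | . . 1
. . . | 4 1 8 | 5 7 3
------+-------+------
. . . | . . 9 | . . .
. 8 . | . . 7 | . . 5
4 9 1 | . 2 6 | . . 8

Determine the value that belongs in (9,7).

7

Row 9 already contains {1, 2, 4, 6, 8, 9}.
Column 7 already contains {3, 5}.
Its 3×3 block (box 9) already contains {5, 8}.
The only value from 1–9 not eliminated is 7, so (9,7) = 7.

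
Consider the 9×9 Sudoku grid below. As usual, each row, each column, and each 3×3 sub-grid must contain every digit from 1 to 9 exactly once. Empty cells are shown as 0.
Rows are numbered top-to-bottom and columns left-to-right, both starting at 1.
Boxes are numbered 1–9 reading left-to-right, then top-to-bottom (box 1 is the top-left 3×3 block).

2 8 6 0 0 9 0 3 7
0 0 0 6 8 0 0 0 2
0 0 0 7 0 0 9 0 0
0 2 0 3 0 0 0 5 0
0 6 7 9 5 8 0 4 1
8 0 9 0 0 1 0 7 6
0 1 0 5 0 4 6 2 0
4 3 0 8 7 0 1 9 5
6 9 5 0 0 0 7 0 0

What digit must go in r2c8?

Row 2 already contains {2, 6, 8}.
Column 8 already contains {2, 3, 4, 5, 7, 9}.
Its 3×3 block (box 3) already contains {2, 3, 7, 9}.
The only value from 1–9 not eliminated is 1, so r2c8 = 1.

1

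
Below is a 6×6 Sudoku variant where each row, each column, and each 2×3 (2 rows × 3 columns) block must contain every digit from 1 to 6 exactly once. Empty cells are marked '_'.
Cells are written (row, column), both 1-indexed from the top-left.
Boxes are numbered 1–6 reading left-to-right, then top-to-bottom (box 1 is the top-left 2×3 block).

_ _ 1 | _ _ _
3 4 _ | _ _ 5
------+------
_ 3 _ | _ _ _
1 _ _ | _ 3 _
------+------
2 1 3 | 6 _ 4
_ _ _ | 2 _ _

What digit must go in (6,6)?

3

Cell (6,6) itself could take any of {1, 3} by direct elimination.
Consider where 3 can go in box 6.
(5,5) is out (row 5 already has a 3).
(6,5) is out (column 5 already has a 3).
So the only cell in box 6 that can hold 3 is (6,6).
Therefore (6,6) = 3.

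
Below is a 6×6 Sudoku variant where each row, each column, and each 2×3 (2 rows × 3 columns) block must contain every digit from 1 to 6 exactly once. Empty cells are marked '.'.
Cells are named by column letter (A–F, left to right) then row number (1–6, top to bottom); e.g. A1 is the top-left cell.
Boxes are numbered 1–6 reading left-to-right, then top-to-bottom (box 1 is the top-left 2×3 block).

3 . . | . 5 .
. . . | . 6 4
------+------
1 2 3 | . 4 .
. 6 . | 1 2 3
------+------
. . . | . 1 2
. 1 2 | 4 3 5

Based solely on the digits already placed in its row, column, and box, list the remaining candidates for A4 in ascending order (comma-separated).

Row 4 already contains {1, 2, 3, 6}.
Column A already contains {1, 3}.
Its 2×3 block (box 3) already contains {1, 2, 3, 6}.
Removing those from 1–6 leaves {4, 5} as the candidates for A4.

4,5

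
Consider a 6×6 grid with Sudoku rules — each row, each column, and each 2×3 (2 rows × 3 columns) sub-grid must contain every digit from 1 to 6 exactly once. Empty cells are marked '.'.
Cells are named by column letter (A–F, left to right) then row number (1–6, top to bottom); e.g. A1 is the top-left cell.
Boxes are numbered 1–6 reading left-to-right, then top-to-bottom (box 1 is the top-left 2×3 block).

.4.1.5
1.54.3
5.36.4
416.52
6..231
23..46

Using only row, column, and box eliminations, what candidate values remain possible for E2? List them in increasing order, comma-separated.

Row 2 already contains {1, 3, 4, 5}.
Column E already contains {3, 4, 5}.
Its 2×3 block (box 2) already contains {1, 3, 4, 5}.
Removing those from 1–6 leaves {2, 6} as the candidates for E2.

2,6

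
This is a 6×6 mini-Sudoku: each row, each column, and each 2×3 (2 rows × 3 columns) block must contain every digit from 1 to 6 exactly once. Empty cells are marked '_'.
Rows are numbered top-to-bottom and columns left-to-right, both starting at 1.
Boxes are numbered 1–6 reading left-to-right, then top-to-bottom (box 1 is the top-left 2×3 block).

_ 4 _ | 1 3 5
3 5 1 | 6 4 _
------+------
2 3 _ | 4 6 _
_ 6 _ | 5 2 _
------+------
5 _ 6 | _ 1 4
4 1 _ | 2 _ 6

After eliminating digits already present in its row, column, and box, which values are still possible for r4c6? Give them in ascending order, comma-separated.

1,3

Row 4 already contains {2, 5, 6}.
Column 6 already contains {4, 5, 6}.
Its 2×3 block (box 4) already contains {2, 4, 5, 6}.
Removing those from 1–6 leaves {1, 3} as the candidates for r4c6.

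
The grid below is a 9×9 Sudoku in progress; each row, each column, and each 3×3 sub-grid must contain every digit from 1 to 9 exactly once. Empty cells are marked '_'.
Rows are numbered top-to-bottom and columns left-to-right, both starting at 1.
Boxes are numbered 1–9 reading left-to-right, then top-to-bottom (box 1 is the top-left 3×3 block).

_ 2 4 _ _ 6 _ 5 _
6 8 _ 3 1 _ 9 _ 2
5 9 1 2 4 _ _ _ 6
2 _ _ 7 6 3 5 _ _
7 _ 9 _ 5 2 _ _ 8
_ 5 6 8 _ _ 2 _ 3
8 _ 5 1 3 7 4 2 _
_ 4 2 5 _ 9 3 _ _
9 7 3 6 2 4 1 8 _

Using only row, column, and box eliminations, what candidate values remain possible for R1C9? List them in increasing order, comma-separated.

Row 1 already contains {2, 4, 5, 6}.
Column 9 already contains {2, 3, 6, 8}.
Its 3×3 block (box 3) already contains {2, 5, 6, 9}.
Removing those from 1–9 leaves {1, 7} as the candidates for R1C9.

1,7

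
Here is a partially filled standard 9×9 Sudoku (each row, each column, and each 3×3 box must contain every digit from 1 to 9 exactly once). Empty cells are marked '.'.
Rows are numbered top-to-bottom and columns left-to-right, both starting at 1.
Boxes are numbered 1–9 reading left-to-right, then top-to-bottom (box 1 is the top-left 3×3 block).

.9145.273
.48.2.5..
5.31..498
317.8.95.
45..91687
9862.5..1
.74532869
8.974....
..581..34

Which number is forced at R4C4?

6

Row 4 already contains {1, 3, 5, 7, 8, 9}.
Column 4 already contains {1, 2, 4, 5, 7, 8}.
Its 3×3 block (box 5) already contains {1, 2, 5, 8, 9}.
The only value from 1–9 not eliminated is 6, so R4C4 = 6.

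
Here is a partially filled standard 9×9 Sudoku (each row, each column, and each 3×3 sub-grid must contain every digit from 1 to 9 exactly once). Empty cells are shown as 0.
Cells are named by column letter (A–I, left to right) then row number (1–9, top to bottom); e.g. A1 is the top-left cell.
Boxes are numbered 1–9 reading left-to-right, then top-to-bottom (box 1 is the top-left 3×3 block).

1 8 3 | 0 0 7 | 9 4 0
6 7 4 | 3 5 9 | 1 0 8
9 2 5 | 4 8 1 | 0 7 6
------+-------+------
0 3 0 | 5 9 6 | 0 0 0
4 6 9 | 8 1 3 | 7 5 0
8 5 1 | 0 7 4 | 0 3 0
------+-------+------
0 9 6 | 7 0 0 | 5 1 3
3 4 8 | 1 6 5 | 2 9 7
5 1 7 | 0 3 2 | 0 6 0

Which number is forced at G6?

Row 6 already contains {1, 3, 4, 5, 7, 8}.
Column G already contains {1, 2, 5, 7, 9}.
Its 3×3 block (box 6) already contains {3, 5, 7}.
The only value from 1–9 not eliminated is 6, so G6 = 6.

6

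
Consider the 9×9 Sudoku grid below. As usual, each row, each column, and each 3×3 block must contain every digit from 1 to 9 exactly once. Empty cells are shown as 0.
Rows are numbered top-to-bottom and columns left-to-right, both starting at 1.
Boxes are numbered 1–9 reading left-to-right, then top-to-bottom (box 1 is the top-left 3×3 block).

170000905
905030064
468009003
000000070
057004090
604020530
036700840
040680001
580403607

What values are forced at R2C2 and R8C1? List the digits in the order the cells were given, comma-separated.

For R2C2:
  Row 2 already contains {3, 4, 5, 6, 9}.
  Column 2 already contains {3, 4, 5, 6, 7, 8}.
  Its 3×3 block (box 1) already contains {1, 4, 5, 6, 7, 8, 9}.
  The only value from 1–9 not eliminated is 2, so R2C2 = 2.
For R8C1:
  Consider where 7 can go in row 8.
  R8C3 is out (column 3 already has a 7).
  R8C6 is out (box 8 already has a 7).
  R8C7 is out (box 9 already has a 7).
  R8C8 is out (column 8 already has a 7).
  So the only cell in row 8 that can hold 7 is R8C1.
  So R8C1 = 7.

2,7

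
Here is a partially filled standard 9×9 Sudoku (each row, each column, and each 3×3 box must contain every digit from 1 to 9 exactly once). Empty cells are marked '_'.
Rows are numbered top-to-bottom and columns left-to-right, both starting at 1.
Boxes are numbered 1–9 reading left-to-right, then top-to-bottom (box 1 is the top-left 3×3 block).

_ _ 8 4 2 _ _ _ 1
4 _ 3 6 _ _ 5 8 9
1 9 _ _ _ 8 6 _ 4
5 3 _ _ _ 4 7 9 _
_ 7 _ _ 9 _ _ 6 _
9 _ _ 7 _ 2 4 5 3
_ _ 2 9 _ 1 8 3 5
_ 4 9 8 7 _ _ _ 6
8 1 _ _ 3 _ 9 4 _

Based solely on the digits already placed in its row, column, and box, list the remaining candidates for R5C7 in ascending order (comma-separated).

Row 5 already contains {6, 7, 9}.
Column 7 already contains {4, 5, 6, 7, 8, 9}.
Its 3×3 block (box 6) already contains {3, 4, 5, 6, 7, 9}.
Removing those from 1–9 leaves {1, 2} as the candidates for R5C7.

1,2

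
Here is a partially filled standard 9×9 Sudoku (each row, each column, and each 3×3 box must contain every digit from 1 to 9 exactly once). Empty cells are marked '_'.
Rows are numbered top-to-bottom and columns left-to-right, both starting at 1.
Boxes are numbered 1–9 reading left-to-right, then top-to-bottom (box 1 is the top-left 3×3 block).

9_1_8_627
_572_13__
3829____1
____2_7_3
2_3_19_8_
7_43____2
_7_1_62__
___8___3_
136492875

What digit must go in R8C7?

Cell R8C7 itself could take any of {1, 4, 9} by direct elimination.
Consider where 1 can go in row 8.
R8C1 is out (column 1 already has a 1). R8C2 is out (box 7 already has a 1). R8C3 is out (column 3 already has a 1). R8C5 is out (column 5 already has a 1). The remaining empty cells in row 8 are similarly blocked.
So the only cell in row 8 that can hold 1 is R8C7.
Therefore R8C7 = 1.

1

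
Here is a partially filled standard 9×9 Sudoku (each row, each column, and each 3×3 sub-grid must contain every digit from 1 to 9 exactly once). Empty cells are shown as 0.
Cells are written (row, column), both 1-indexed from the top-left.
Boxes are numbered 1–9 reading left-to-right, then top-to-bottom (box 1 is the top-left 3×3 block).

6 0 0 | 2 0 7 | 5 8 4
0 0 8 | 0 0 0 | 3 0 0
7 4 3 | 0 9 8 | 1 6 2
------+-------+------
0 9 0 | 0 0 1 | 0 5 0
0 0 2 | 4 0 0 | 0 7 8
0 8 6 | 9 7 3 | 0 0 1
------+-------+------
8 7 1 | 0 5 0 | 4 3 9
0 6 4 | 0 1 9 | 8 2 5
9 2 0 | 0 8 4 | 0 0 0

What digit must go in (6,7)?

2

Row 6 already contains {1, 3, 6, 7, 8, 9}.
Column 7 already contains {1, 3, 4, 5, 8}.
Its 3×3 block (box 6) already contains {1, 5, 7, 8}.
The only value from 1–9 not eliminated is 2, so (6,7) = 2.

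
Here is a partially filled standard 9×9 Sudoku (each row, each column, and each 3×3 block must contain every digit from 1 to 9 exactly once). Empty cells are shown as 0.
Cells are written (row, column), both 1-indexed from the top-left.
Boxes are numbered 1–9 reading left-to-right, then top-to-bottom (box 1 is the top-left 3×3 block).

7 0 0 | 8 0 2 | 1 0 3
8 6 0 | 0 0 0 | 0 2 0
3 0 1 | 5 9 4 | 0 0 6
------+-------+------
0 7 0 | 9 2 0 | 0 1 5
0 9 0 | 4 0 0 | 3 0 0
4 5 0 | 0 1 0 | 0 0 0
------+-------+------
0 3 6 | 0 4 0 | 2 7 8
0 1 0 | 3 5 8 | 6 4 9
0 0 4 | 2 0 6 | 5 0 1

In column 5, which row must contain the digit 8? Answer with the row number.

5

Consider where 8 can go in column 5.
(1,5) is out (row 1 already has a 8).
(2,5) is out (row 2 already has a 8).
(9,5) is out (box 8 already has a 8).
So the only cell in column 5 that can hold 8 is (5,5).
That is row 5.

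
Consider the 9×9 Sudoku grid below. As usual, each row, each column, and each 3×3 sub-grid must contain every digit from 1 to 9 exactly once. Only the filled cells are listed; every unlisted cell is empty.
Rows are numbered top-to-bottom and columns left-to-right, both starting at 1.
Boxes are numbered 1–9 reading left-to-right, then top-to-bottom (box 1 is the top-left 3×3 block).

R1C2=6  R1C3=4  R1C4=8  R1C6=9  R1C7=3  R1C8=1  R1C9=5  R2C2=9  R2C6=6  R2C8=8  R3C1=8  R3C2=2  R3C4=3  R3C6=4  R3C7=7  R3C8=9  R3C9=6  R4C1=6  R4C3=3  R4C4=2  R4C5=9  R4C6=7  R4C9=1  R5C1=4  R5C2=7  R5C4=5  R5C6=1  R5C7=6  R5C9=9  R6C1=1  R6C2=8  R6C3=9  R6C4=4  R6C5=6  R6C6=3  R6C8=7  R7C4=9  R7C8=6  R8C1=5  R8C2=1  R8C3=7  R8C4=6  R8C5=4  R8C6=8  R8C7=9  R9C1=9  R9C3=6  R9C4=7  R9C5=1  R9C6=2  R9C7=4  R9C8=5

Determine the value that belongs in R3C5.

Row 3 already contains {2, 3, 4, 6, 7, 8, 9}.
Column 5 already contains {1, 4, 6, 9}.
Its 3×3 block (box 2) already contains {3, 4, 6, 8, 9}.
The only value from 1–9 not eliminated is 5, so R3C5 = 5.

5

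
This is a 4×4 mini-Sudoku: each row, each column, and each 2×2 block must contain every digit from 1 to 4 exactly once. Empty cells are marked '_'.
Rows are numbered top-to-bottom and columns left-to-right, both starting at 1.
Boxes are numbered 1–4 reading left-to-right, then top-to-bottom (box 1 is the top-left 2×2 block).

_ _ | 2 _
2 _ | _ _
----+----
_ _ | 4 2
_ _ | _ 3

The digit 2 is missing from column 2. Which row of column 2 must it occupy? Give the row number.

4

Consider where 2 can go in column 2.
r1c2 is out (row 1 already has a 2).
r2c2 is out (row 2 already has a 2).
r3c2 is out (row 3 already has a 2).
So the only cell in column 2 that can hold 2 is r4c2.
That is row 4.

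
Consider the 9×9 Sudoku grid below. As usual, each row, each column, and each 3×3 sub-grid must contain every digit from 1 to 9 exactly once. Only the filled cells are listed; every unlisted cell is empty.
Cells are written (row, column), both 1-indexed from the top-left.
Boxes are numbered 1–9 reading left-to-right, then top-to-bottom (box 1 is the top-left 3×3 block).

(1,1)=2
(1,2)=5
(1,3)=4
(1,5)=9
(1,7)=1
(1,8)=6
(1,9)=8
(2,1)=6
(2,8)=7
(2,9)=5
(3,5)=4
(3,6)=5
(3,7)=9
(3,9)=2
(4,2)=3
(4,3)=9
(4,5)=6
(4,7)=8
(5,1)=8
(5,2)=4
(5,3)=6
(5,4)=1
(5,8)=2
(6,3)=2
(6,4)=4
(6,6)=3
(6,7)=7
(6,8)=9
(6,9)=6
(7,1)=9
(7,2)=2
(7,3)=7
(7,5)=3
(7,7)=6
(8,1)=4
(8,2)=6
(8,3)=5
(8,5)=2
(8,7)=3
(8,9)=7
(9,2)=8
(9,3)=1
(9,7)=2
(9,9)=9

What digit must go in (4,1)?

7

Cell (4,1) itself could take any of {1, 5, 7} by direct elimination.
Consider where 7 can go in box 4.
(6,1) is out (row 6 already has a 7).
(6,2) is out (row 6 already has a 7).
So the only cell in box 4 that can hold 7 is (4,1).
Therefore (4,1) = 7.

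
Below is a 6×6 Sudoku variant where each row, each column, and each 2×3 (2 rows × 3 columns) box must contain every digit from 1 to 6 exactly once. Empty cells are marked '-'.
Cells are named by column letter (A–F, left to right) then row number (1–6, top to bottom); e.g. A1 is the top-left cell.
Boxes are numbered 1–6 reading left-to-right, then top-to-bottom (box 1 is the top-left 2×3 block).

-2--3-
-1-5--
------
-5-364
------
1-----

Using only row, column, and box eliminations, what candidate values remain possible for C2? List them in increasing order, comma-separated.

Row 2 already contains {1, 5}.
Column C already contains {}.
Its 2×3 block (box 1) already contains {1, 2}.
Removing those from 1–6 leaves {3, 4, 6} as the candidates for C2.

3,4,6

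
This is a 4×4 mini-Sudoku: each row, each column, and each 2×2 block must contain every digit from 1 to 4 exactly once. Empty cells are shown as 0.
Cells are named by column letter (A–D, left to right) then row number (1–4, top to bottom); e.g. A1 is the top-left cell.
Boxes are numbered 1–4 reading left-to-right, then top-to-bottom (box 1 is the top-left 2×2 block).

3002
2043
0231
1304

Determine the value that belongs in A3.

4

Row 3 already contains {1, 2, 3}.
Column A already contains {1, 2, 3}.
Its 2×2 block (box 3) already contains {1, 2, 3}.
The only value from 1–4 not eliminated is 4, so A3 = 4.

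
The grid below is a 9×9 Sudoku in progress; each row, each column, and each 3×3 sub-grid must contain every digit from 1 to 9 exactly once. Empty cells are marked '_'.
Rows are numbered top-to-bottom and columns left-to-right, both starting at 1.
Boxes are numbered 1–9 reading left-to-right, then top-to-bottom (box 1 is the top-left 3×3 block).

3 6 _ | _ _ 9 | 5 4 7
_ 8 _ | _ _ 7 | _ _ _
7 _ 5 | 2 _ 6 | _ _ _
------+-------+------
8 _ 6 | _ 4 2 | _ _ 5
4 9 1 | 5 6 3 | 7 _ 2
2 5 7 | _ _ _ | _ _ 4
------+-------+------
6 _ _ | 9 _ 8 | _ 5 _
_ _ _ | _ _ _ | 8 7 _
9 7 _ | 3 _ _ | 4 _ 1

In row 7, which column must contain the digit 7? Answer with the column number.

Consider where 7 can go in row 7.
R7C2 is out (column 2 already has a 7).
R7C3 is out (column 3 already has a 7).
R7C7 is out (column 7 already has a 7).
R7C9 is out (column 9 already has a 7).
So the only cell in row 7 that can hold 7 is R7C5.
That is column 5.

5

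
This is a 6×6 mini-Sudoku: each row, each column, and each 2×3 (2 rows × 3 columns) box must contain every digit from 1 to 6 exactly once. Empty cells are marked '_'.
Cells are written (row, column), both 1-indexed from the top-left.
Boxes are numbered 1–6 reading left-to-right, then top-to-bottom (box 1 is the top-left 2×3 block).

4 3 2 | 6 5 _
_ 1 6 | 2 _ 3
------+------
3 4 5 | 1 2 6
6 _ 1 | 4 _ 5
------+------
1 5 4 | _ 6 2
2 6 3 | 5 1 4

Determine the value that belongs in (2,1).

Row 2 already contains {1, 2, 3, 6}.
Column 1 already contains {1, 2, 3, 4, 6}.
Its 2×3 block (box 1) already contains {1, 2, 3, 4, 6}.
The only value from 1–6 not eliminated is 5, so (2,1) = 5.

5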